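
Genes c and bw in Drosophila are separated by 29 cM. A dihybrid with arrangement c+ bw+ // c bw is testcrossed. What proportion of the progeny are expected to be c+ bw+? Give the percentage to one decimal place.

A map distance of 29 cM corresponds to a recombination frequency of 0.290.
The F1 is c+ bw+ / c bw, so c+ bw+ is a parental gamete class with expected frequency (1 − r)/2 = 0.710/2 = 0.3550.
That is 0.3550 = 35.5% of the progeny.

35.5%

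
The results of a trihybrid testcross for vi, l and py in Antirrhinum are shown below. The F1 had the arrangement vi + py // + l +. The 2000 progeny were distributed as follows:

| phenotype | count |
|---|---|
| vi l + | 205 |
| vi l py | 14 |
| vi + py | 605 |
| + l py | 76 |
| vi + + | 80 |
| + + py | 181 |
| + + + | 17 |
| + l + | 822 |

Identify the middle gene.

l

The two rarest classes, vi l py and + + +, are the double crossovers. Comparing them with the parentals, only the l allele has switched, so l is the middle locus and the order is py – l – vi.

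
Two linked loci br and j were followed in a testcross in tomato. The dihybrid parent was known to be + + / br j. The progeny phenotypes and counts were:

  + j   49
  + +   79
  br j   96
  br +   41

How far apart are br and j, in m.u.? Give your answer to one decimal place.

The recombinant classes are + j and br +: 49 + 41 = 90.
Recombination frequency = 90/265 = 0.3396 ≈ 34.0%, i.e. 34.0 m.u.

34.0 m.u.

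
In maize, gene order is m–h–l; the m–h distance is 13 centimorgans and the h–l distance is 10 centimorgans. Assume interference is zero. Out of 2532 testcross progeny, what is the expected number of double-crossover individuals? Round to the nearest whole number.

Map distances give recombination frequencies of 0.130 and 0.100 for the two intervals.
With no interference, expected double-crossover frequency = 0.130 × 0.100 = 0.01300.
Expected number = 0.01300 × 2532 = 32.92 ≈ 33.

33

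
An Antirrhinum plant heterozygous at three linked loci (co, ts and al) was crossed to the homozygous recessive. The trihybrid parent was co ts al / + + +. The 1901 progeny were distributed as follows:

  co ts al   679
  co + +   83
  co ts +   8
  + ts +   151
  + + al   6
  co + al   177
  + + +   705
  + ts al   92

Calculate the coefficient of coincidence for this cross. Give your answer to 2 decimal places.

The two rarest classes, co ts + and + + al, are the double crossovers. Comparing them with the parentals, only the al allele has switched, so al is the middle locus and the order is ts – al – co.
ts–al: (328 + 14)/1901 = 0.1799; al–co: (175 + 14)/1901 = 0.0994.
Expected DCO frequency = 0.1799 × 0.0994 ≈ 0.01788; observed = 14/1901 ≈ 0.00736.
Coefficient of coincidence = 0.00736/0.01788 ≈ 0.41.

0.41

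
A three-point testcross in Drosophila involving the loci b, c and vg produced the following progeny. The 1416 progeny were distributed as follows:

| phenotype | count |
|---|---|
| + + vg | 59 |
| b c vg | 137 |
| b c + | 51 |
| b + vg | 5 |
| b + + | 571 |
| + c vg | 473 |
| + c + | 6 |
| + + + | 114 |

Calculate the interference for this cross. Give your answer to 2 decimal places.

The two most frequent reciprocal classes, + c vg and b + +, are the parental types, so the F1 was + c vg / b + +.
The two rarest classes, + c + and b + vg, are the double crossovers. Comparing them with the parentals, only the vg allele has switched, so vg is the middle locus and the order is b – vg – c.
b–vg: (251 + 11)/1416 = 0.1850; vg–c: (110 + 11)/1416 = 0.0855.
Expected DCO frequency = 0.1850 × 0.0855 ≈ 0.01582; observed = 11/1416 ≈ 0.00777.
Coefficient of coincidence = 0.00777/0.01582 ≈ 0.49; interference = 1 − 0.49 = 0.51.

0.51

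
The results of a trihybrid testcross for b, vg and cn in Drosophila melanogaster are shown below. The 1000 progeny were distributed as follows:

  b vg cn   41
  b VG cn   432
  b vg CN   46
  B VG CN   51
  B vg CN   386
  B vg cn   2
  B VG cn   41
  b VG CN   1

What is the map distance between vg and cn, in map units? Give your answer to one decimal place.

The two most frequent reciprocal classes, b VG cn and B vg CN, are the parental types, so the F1 was b VG cn / B vg CN.
The two rarest classes, b VG CN and B vg cn, are the double crossovers. Comparing them with the parentals, only the cn allele has switched, so cn is the middle locus and the order is b – cn – vg.
Crossovers in the cn–vg interval produce the single-crossover classes b vg cn and B VG CN (41 + 51 = 92) plus the double crossovers (3).
RF(cn–vg) = (92 + 3) / 1000 = 95/1000 = 0.0950 → 9.5 map units.

9.5 map units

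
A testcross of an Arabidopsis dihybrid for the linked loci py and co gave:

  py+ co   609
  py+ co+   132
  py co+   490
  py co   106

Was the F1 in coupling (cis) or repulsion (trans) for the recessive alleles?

The two most frequent classes are py+ co (609) and py co+ (490); these are the parental (non-recombinant) types.
So the F1 carried py+ co on one chromosome and py co+ on the other — the recessive alleles are on opposite chromosomes (trans / repulsion).

trans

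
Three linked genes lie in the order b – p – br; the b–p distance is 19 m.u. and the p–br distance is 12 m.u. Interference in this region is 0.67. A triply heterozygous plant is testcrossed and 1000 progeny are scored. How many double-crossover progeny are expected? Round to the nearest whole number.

Map distances give recombination frequencies of 0.190 and 0.120 for the two intervals.
With interference 0.67 (so coincidence = 0.33), expected double-crossover frequency = 0.190 × 0.120 × 0.33 = 0.00752.
Expected number = 0.00752 × 1000 = 7.52 ≈ 8.

8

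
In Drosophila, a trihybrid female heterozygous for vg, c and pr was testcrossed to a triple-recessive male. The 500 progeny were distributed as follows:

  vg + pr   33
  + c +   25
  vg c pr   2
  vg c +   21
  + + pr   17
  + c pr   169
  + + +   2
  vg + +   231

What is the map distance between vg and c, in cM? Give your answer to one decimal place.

The two most frequent reciprocal classes, + c pr and vg + +, are the parental types, so the F1 was + c pr / vg + +.
The two rarest classes, vg c pr and + + +, are the double crossovers. Comparing them with the parentals, only the vg allele has switched, so vg is the middle locus and the order is c – vg – pr.
Crossovers in the c–vg interval produce the single-crossover classes + + pr and vg c + (17 + 21 = 38) plus the double crossovers (4).
RF(c–vg) = (38 + 4) / 500 = 42/500 = 0.0840 → 8.4 cM.

8.4 cM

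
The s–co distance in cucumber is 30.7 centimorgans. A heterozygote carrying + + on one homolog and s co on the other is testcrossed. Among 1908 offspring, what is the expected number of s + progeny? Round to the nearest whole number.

293

A map distance of 30.7 centimorgans corresponds to a recombination frequency of 0.307.
The F1 is + + / s co, so s + is a recombinant gamete class with expected frequency r/2 = 0.307/2 = 0.1535.
Expected number = 0.1535 × 1908 = 292.88 ≈ 293.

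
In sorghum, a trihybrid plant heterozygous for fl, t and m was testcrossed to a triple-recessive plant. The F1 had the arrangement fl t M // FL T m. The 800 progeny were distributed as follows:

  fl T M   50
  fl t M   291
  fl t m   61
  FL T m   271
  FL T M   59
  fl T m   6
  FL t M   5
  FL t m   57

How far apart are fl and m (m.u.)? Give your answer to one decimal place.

The two rarest classes, FL t M and fl T m, are the double crossovers. Comparing them with the parentals, only the fl allele has switched, so fl is the middle locus and the order is m – fl – t.
Crossovers in the m–fl interval produce the single-crossover classes fl t m and FL T M (61 + 59 = 120) plus the double crossovers (11).
RF(m–fl) = (120 + 11) / 800 = 131/800 = 0.1638 → 16.4 m.u.

16.4 m.u.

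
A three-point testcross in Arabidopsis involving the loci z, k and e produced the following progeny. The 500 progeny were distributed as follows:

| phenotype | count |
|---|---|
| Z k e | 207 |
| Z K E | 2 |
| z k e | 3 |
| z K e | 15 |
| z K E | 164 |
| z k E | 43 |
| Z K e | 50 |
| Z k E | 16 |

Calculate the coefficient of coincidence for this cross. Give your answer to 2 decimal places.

0.71

The two most frequent reciprocal classes, z K E and Z k e, are the parental types, so the F1 was z K E / Z k e.
The two rarest classes, Z K E and z k e, are the double crossovers. Comparing them with the parentals, only the z allele has switched, so z is the middle locus and the order is e – z – k.
e–z: (31 + 5)/500 = 0.0720; z–k: (93 + 5)/500 = 0.1960.
Expected DCO frequency = 0.0720 × 0.1960 ≈ 0.01411; observed = 5/500 ≈ 0.01000.
Coefficient of coincidence = 0.01000/0.01411 ≈ 0.71.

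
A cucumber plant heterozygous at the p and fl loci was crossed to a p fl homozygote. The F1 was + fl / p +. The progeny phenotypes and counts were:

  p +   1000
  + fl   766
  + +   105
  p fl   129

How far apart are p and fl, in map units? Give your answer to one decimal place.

The recombinant classes are + + and p fl: 105 + 129 = 234.
Recombination frequency = 234/2000 = 0.1170 ≈ 11.7%, i.e. 11.7 map units.

11.7 map units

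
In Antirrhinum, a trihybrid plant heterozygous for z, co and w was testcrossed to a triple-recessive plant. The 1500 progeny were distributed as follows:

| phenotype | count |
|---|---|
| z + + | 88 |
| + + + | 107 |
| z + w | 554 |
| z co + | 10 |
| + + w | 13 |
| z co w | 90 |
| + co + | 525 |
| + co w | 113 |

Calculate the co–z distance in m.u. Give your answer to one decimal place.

The two most frequent reciprocal classes, + co + and z + w, are the parental types, so the F1 was + co + / z + w.
The two rarest classes, z co + and + + w, are the double crossovers. Comparing them with the parentals, only the z allele has switched, so z is the middle locus and the order is w – z – co.
Crossovers in the z–co interval produce the single-crossover classes + + + and z co w (107 + 90 = 197) plus the double crossovers (23).
RF(z–co) = (197 + 23) / 1500 = 220/1500 = 0.1467 → 14.7 m.u.

14.7 m.u.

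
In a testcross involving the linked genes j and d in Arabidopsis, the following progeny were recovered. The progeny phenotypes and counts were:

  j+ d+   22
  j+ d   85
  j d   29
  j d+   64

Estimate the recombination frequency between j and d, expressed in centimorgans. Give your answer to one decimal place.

The two most frequent classes, j+ d (85) and j d+ (64), are the parental types, so the F1 was j+ d / j d+.
The recombinant classes are j+ d+ and j d: 22 + 29 = 51.
Recombination frequency = 51/200 = 0.2550 ≈ 25.5%, i.e. 25.5 centimorgans.

25.5 centimorgans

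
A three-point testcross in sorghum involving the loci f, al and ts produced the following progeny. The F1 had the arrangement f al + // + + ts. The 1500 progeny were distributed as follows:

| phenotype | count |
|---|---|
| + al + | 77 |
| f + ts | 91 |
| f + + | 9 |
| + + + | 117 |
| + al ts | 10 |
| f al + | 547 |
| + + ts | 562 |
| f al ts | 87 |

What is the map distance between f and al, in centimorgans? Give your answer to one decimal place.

12.5 centimorgans

The two rarest classes, f + + and + al ts, are the double crossovers. Comparing them with the parentals, only the al allele has switched, so al is the middle locus and the order is f – al – ts.
Crossovers in the f–al interval produce the single-crossover classes + al + and f + ts (77 + 91 = 168) plus the double crossovers (19).
RF(f–al) = (168 + 19) / 1500 = 187/1500 = 0.1247 → 12.5 centimorgans.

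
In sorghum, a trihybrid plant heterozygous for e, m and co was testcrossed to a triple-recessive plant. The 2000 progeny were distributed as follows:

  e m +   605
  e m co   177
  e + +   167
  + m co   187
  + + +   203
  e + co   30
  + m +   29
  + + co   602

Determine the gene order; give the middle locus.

e

The two most frequent reciprocal classes, + + co and e m +, are the parental types, so the F1 was + + co / e m +.
The two rarest classes, e + co and + m +, are the double crossovers. Comparing them with the parentals, only the e allele has switched, so e is the middle locus and the order is m – e – co.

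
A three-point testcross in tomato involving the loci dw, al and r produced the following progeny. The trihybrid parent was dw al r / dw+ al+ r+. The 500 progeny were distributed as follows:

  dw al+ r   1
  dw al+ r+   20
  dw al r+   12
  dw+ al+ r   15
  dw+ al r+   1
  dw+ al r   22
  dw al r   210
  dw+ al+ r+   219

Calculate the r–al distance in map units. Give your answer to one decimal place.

The two rarest classes, dw al+ r and dw+ al r+, are the double crossovers. Comparing them with the parentals, only the al allele has switched, so al is the middle locus and the order is r – al – dw.
Crossovers in the r–al interval produce the single-crossover classes dw al r+ and dw+ al+ r (12 + 15 = 27) plus the double crossovers (2).
RF(r–al) = (27 + 2) / 500 = 29/500 = 0.0580 → 5.8 map units.

5.8 map units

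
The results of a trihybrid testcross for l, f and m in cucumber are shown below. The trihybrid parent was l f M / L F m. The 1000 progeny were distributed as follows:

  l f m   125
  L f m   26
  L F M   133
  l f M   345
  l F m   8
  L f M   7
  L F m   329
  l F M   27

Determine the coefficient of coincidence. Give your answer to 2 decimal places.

0.81

The two rarest classes, L f M and l F m, are the double crossovers. Comparing them with the parentals, only the l allele has switched, so l is the middle locus and the order is m – l – f.
m–l: (258 + 15)/1000 = 0.2730; l–f: (53 + 15)/1000 = 0.0680.
Expected DCO frequency = 0.2730 × 0.0680 ≈ 0.01856; observed = 15/1000 ≈ 0.01500.
Coefficient of coincidence = 0.01500/0.01856 ≈ 0.81.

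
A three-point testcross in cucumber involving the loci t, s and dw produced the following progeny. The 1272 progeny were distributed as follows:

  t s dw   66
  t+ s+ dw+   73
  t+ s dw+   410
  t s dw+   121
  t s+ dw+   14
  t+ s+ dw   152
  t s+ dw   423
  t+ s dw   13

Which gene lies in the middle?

dw

The two most frequent reciprocal classes, t+ s dw+ and t s+ dw, are the parental types, so the F1 was t+ s dw+ / t s+ dw.
The two rarest classes, t+ s dw and t s+ dw+, are the double crossovers. Comparing them with the parentals, only the dw allele has switched, so dw is the middle locus and the order is s – dw – t.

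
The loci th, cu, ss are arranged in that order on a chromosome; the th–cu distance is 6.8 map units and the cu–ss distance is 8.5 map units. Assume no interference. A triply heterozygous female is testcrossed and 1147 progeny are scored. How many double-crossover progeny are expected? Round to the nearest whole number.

Map distances give recombination frequencies of 0.068 and 0.085 for the two intervals.
With no interference, expected double-crossover frequency = 0.068 × 0.085 = 0.00578.
Expected number = 0.00578 × 1147 = 6.63 ≈ 7.

7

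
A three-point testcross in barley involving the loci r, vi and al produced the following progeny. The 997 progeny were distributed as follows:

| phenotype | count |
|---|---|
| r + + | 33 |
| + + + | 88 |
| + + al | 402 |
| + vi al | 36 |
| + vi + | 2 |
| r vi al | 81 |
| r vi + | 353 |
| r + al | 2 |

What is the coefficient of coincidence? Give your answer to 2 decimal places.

0.32

The two most frequent reciprocal classes, + + al and r vi +, are the parental types, so the F1 was + + al / r vi +.
The two rarest classes, r + al and + vi +, are the double crossovers. Comparing them with the parentals, only the r allele has switched, so r is the middle locus and the order is al – r – vi.
al–r: (169 + 4)/997 = 0.1735; r–vi: (69 + 4)/997 = 0.0732.
Expected DCO frequency = 0.1735 × 0.0732 ≈ 0.01270; observed = 4/997 ≈ 0.00401.
Coefficient of coincidence = 0.00401/0.01270 ≈ 0.32.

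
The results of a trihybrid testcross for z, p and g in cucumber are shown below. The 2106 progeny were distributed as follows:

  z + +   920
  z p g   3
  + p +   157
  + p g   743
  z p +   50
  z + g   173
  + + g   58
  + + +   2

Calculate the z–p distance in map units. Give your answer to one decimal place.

5.4 map units

The two most frequent reciprocal classes, + p g and z + +, are the parental types, so the F1 was + p g / z + +.
The two rarest classes, z p g and + + +, are the double crossovers. Comparing them with the parentals, only the z allele has switched, so z is the middle locus and the order is p – z – g.
Crossovers in the p–z interval produce the single-crossover classes + + g and z p + (58 + 50 = 108) plus the double crossovers (5).
RF(p–z) = (108 + 5) / 2106 = 113/2106 = 0.0537 → 5.4 map units.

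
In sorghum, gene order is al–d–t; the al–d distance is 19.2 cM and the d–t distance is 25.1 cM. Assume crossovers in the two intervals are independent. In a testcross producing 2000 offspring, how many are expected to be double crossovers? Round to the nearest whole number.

96

Map distances give recombination frequencies of 0.192 and 0.251 for the two intervals.
With no interference, expected double-crossover frequency = 0.192 × 0.251 = 0.04819.
Expected number = 0.04819 × 2000 = 96.38 ≈ 96.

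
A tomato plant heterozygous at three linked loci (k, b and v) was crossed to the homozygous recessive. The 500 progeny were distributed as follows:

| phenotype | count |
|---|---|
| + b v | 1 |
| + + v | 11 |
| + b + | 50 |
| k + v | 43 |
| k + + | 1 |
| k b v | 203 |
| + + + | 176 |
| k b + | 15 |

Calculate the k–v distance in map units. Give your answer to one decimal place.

5.6 map units

The two most frequent reciprocal classes, + + + and k b v, are the parental types, so the F1 was + + + / k b v.
The two rarest classes, k + + and + b v, are the double crossovers. Comparing them with the parentals, only the k allele has switched, so k is the middle locus and the order is b – k – v.
Crossovers in the k–v interval produce the single-crossover classes + + v and k b + (11 + 15 = 26) plus the double crossovers (2).
RF(k–v) = (26 + 2) / 500 = 28/500 = 0.0560 → 5.6 map units.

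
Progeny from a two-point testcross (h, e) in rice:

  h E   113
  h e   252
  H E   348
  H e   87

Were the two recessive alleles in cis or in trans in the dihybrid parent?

The two most frequent classes are H E (348) and h e (252); these are the parental (non-recombinant) types.
So the F1 carried H E on one chromosome and h e on the other — the recessive alleles are on the same chromosome (cis / coupling).

cis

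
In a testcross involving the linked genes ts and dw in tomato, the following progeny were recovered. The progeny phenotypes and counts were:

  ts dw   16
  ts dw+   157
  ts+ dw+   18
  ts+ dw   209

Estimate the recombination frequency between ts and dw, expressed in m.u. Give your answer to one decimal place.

The two most frequent classes, ts+ dw (209) and ts dw+ (157), are the parental types, so the F1 was ts+ dw / ts dw+.
The recombinant classes are ts+ dw+ and ts dw: 18 + 16 = 34.
Recombination frequency = 34/400 = 0.0850 ≈ 8.5%, i.e. 8.5 m.u.

8.5 m.u.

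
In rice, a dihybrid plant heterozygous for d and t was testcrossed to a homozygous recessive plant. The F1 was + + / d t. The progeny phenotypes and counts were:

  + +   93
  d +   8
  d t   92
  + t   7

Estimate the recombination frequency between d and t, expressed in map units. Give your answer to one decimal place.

7.5 map units

The recombinant classes are + t and d +: 7 + 8 = 15.
Recombination frequency = 15/200 = 0.0750 ≈ 7.5%, i.e. 7.5 map units.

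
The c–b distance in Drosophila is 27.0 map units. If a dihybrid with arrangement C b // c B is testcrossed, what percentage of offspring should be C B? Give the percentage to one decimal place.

13.5%

A map distance of 27.0 map units corresponds to a recombination frequency of 0.270.
The F1 is C b / c B, so C B is a recombinant gamete class with expected frequency r/2 = 0.270/2 = 0.1350.
That is 0.1350 = 13.5% of the progeny.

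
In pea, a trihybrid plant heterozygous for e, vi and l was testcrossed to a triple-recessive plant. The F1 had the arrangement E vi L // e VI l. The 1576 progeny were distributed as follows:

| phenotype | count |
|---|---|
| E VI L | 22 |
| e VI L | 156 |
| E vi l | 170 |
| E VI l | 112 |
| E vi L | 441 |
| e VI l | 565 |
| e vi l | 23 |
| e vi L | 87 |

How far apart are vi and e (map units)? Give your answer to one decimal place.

The two rarest classes, E VI L and e vi l, are the double crossovers. Comparing them with the parentals, only the vi allele has switched, so vi is the middle locus and the order is l – vi – e.
Crossovers in the vi–e interval produce the single-crossover classes e vi L and E VI l (87 + 112 = 199) plus the double crossovers (45).
RF(vi–e) = (199 + 45) / 1576 = 244/1576 = 0.1548 → 15.5 map units.

15.5 map units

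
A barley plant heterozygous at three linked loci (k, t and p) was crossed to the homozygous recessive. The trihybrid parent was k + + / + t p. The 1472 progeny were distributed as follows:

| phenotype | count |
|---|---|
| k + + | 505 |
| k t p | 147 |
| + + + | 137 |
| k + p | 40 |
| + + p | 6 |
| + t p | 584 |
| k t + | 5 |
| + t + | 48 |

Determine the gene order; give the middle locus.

The two rarest classes, k t + and + + p, are the double crossovers. Comparing them with the parentals, only the t allele has switched, so t is the middle locus and the order is p – t – k.

t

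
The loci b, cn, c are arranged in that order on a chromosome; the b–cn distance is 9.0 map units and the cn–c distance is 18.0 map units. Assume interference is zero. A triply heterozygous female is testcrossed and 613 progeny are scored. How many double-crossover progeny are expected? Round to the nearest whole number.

Map distances give recombination frequencies of 0.090 and 0.180 for the two intervals.
With no interference, expected double-crossover frequency = 0.090 × 0.180 = 0.01620.
Expected number = 0.01620 × 613 = 9.93 ≈ 10.

10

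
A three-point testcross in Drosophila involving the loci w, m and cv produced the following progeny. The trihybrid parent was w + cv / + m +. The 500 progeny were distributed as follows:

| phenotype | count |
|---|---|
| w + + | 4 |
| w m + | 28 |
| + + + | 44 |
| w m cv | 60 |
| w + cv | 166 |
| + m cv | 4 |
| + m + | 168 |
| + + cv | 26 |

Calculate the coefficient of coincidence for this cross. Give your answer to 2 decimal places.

0.58

The two rarest classes, w + + and + m cv, are the double crossovers. Comparing them with the parentals, only the cv allele has switched, so cv is the middle locus and the order is m – cv – w.
m–cv: (104 + 8)/500 = 0.2240; cv–w: (54 + 8)/500 = 0.1240.
Expected DCO frequency = 0.2240 × 0.1240 ≈ 0.02778; observed = 8/500 ≈ 0.01600.
Coefficient of coincidence = 0.01600/0.02778 ≈ 0.58.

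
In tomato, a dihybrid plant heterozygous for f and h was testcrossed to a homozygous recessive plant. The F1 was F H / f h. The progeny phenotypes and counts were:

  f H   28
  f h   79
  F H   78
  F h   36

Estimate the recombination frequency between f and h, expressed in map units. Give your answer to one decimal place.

The recombinant classes are F h and f H: 36 + 28 = 64.
Recombination frequency = 64/221 = 0.2896 ≈ 29.0%, i.e. 29.0 map units.

29.0 map units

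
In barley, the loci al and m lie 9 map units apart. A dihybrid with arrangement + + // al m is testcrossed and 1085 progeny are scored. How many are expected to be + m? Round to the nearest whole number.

49

A map distance of 9 map units corresponds to a recombination frequency of 0.090.
The F1 is + + / al m, so + m is a recombinant gamete class with expected frequency r/2 = 0.090/2 = 0.0450.
Expected number = 0.0450 × 1085 = 48.82 ≈ 49.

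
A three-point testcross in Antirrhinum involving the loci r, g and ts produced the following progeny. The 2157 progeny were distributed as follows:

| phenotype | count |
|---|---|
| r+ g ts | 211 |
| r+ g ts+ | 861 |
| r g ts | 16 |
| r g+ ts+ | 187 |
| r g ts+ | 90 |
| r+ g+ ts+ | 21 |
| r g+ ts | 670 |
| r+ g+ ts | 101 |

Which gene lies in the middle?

The two most frequent reciprocal classes, r+ g ts+ and r g+ ts, are the parental types, so the F1 was r+ g ts+ / r g+ ts.
The two rarest classes, r+ g+ ts+ and r g ts, are the double crossovers. Comparing them with the parentals, only the g allele has switched, so g is the middle locus and the order is r – g – ts.

g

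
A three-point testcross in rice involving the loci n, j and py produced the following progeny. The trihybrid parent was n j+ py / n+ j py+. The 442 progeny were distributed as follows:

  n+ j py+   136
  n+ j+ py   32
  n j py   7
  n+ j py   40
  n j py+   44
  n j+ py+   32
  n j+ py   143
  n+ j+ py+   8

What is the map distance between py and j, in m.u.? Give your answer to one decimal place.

19.7 m.u.

The two rarest classes, n j py and n+ j+ py+, are the double crossovers. Comparing them with the parentals, only the j allele has switched, so j is the middle locus and the order is py – j – n.
Crossovers in the py–j interval produce the single-crossover classes n j+ py+ and n+ j py (32 + 40 = 72) plus the double crossovers (15).
RF(py–j) = (72 + 15) / 442 = 87/442 = 0.1968 → 19.7 m.u.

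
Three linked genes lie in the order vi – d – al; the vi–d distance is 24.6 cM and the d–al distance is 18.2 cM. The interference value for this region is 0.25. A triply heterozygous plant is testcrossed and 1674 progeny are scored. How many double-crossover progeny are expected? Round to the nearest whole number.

56

Map distances give recombination frequencies of 0.246 and 0.182 for the two intervals.
With interference 0.25 (so coincidence = 0.75), expected double-crossover frequency = 0.246 × 0.182 × 0.75 = 0.03358.
Expected number = 0.03358 × 1674 = 56.21 ≈ 56.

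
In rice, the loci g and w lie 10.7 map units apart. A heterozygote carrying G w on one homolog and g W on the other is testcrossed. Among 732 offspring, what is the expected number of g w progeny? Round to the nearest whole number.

39

A map distance of 10.7 map units corresponds to a recombination frequency of 0.107.
The F1 is G w / g W, so g w is a recombinant gamete class with expected frequency r/2 = 0.107/2 = 0.0535.
Expected number = 0.0535 × 732 = 39.16 ≈ 39.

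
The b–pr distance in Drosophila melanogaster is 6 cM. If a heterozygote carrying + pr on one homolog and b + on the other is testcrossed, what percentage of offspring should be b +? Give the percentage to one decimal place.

A map distance of 6 cM corresponds to a recombination frequency of 0.060.
The F1 is + pr / b +, so b + is a parental gamete class with expected frequency (1 − r)/2 = 0.940/2 = 0.4700.
That is 0.4700 = 47.0% of the progeny.

47.0%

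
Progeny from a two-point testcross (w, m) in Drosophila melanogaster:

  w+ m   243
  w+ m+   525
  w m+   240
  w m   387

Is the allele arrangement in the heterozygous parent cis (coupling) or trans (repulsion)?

cis

The two most frequent classes are w+ m+ (525) and w m (387); these are the parental (non-recombinant) types.
So the F1 carried w+ m+ on one chromosome and w m on the other — the recessive alleles are on the same chromosome (cis / coupling).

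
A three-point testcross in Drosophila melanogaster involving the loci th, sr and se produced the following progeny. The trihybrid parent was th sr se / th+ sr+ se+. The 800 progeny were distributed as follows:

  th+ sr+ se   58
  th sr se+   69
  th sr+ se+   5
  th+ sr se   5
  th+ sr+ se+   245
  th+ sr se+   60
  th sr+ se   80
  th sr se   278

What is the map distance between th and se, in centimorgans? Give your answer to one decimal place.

17.1 centimorgans

The two rarest classes, th+ sr se and th sr+ se+, are the double crossovers. Comparing them with the parentals, only the th allele has switched, so th is the middle locus and the order is sr – th – se.
Crossovers in the th–se interval produce the single-crossover classes th sr se+ and th+ sr+ se (69 + 58 = 127) plus the double crossovers (10).
RF(th–se) = (127 + 10) / 800 = 137/800 = 0.1713 → 17.1 centimorgans.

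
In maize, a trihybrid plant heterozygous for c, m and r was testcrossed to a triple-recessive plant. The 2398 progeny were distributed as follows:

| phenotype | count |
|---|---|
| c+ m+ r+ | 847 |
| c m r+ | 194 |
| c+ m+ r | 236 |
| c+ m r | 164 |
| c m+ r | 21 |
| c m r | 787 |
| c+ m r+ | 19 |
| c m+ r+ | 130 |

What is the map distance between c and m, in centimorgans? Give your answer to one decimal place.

The two most frequent reciprocal classes, c+ m+ r+ and c m r, are the parental types, so the F1 was c+ m+ r+ / c m r.
The two rarest classes, c+ m r+ and c m+ r, are the double crossovers. Comparing them with the parentals, only the m allele has switched, so m is the middle locus and the order is c – m – r.
Crossovers in the c–m interval produce the single-crossover classes c m+ r+ and c+ m r (130 + 164 = 294) plus the double crossovers (40).
RF(c–m) = (294 + 40) / 2398 = 334/2398 = 0.1393 → 13.9 centimorgans.

13.9 centimorgans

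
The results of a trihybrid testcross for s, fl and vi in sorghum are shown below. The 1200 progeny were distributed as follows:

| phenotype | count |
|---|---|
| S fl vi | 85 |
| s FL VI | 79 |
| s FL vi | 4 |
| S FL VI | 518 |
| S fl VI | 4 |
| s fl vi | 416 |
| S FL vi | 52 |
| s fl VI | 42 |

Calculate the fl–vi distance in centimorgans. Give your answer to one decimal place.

8.5 centimorgans

The two most frequent reciprocal classes, S FL VI and s fl vi, are the parental types, so the F1 was S FL VI / s fl vi.
The two rarest classes, S fl VI and s FL vi, are the double crossovers. Comparing them with the parentals, only the fl allele has switched, so fl is the middle locus and the order is s – fl – vi.
Crossovers in the fl–vi interval produce the single-crossover classes S FL vi and s fl VI (52 + 42 = 94) plus the double crossovers (8).
RF(fl–vi) = (94 + 8) / 1200 = 102/1200 = 0.0850 → 8.5 centimorgans.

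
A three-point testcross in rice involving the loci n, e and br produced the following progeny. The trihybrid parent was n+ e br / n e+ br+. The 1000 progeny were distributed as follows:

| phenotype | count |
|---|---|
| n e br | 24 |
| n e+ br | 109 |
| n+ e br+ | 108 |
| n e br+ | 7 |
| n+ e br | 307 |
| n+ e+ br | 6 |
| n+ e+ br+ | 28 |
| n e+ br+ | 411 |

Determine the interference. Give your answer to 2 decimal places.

The two rarest classes, n+ e+ br and n e br+, are the double crossovers. Comparing them with the parentals, only the e allele has switched, so e is the middle locus and the order is n – e – br.
n–e: (52 + 13)/1000 = 0.0650; e–br: (217 + 13)/1000 = 0.2300.
Expected DCO frequency = 0.0650 × 0.2300 ≈ 0.01495; observed = 13/1000 ≈ 0.01300.
Coefficient of coincidence = 0.01300/0.01495 ≈ 0.87; interference = 1 − 0.87 = 0.13.

0.13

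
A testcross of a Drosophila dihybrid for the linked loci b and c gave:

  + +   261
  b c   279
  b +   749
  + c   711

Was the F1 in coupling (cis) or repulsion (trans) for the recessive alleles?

trans

The two most frequent classes are + c (711) and b + (749); these are the parental (non-recombinant) types.
So the F1 carried + c on one chromosome and b + on the other — the recessive alleles are on opposite chromosomes (trans / repulsion).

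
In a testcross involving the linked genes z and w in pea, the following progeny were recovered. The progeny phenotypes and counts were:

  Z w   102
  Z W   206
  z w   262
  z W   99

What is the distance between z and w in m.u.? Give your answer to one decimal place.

30.0 m.u.

The two most frequent classes, Z W (206) and z w (262), are the parental types, so the F1 was Z W / z w.
The recombinant classes are Z w and z W: 102 + 99 = 201.
Recombination frequency = 201/669 = 0.3004 ≈ 30.0%, i.e. 30.0 m.u.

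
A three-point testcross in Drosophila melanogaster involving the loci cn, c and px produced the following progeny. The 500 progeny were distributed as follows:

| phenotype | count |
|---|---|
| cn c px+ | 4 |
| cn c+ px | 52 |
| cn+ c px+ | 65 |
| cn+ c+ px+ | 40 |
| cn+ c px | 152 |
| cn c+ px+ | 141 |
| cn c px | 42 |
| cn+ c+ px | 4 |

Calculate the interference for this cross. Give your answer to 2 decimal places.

The two most frequent reciprocal classes, cn c+ px+ and cn+ c px, are the parental types, so the F1 was cn c+ px+ / cn+ c px.
The two rarest classes, cn c px+ and cn+ c+ px, are the double crossovers. Comparing them with the parentals, only the c allele has switched, so c is the middle locus and the order is px – c – cn.
px–c: (117 + 8)/500 = 0.2500; c–cn: (82 + 8)/500 = 0.1800.
Expected DCO frequency = 0.2500 × 0.1800 ≈ 0.04500; observed = 8/500 ≈ 0.01600.
Coefficient of coincidence = 0.01600/0.04500 ≈ 0.36; interference = 1 − 0.36 = 0.64.

0.64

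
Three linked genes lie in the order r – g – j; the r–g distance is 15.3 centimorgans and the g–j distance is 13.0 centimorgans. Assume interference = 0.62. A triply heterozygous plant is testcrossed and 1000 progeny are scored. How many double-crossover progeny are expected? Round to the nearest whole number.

8

Map distances give recombination frequencies of 0.153 and 0.130 for the two intervals.
With interference 0.62 (so coincidence = 0.38), expected double-crossover frequency = 0.153 × 0.130 × 0.38 = 0.00756.
Expected number = 0.00756 × 1000 = 7.56 ≈ 8.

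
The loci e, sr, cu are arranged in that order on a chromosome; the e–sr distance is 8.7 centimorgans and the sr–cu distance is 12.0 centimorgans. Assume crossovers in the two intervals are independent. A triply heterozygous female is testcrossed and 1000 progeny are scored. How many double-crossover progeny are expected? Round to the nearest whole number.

Map distances give recombination frequencies of 0.087 and 0.120 for the two intervals.
With no interference, expected double-crossover frequency = 0.087 × 0.120 = 0.01044.
Expected number = 0.01044 × 1000 = 10.44 ≈ 10.

10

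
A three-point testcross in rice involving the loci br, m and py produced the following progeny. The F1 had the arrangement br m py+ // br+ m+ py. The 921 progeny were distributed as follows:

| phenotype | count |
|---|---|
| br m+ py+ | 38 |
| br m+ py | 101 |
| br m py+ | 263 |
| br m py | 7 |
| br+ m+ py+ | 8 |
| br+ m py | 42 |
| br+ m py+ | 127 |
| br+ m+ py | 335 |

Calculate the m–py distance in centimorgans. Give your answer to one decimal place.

10.3 centimorgans

The two rarest classes, br m py and br+ m+ py+, are the double crossovers. Comparing them with the parentals, only the py allele has switched, so py is the middle locus and the order is br – py – m.
Crossovers in the py–m interval produce the single-crossover classes br m+ py+ and br+ m py (38 + 42 = 80) plus the double crossovers (15).
RF(py–m) = (80 + 15) / 921 = 95/921 = 0.1031 → 10.3 centimorgans.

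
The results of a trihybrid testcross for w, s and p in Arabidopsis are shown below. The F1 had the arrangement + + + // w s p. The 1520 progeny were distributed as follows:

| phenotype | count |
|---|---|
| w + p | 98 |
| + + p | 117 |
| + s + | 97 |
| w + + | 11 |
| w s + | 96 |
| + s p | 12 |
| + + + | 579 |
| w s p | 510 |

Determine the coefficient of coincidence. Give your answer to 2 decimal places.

The two rarest classes, w + + and + s p, are the double crossovers. Comparing them with the parentals, only the w allele has switched, so w is the middle locus and the order is s – w – p.
s–w: (195 + 23)/1520 = 0.1434; w–p: (213 + 23)/1520 = 0.1553.
Expected DCO frequency = 0.1434 × 0.1553 ≈ 0.02227; observed = 23/1520 ≈ 0.01513.
Coefficient of coincidence = 0.01513/0.02227 ≈ 0.68.

0.68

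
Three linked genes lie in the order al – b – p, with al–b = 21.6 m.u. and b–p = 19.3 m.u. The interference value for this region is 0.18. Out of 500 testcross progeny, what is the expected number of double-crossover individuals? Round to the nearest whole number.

17

Map distances give recombination frequencies of 0.216 and 0.193 for the two intervals.
With interference 0.18 (so coincidence = 0.82), expected double-crossover frequency = 0.216 × 0.193 × 0.82 = 0.03418.
Expected number = 0.03418 × 500 = 17.09 ≈ 17.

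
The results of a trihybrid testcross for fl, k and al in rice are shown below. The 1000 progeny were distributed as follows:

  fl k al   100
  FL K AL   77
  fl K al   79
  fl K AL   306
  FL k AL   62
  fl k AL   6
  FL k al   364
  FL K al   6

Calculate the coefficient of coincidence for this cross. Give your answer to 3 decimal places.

0.415

The two most frequent reciprocal classes, FL k al and fl K AL, are the parental types, so the F1 was FL k al / fl K AL.
The two rarest classes, FL K al and fl k AL, are the double crossovers. Comparing them with the parentals, only the k allele has switched, so k is the middle locus and the order is fl – k – al.
fl–k: (177 + 12)/1000 = 0.1890; k–al: (141 + 12)/1000 = 0.1530.
Expected DCO frequency = 0.1890 × 0.1530 ≈ 0.02892; observed = 12/1000 ≈ 0.01200.
Coefficient of coincidence = 0.01200/0.02892 ≈ 0.415.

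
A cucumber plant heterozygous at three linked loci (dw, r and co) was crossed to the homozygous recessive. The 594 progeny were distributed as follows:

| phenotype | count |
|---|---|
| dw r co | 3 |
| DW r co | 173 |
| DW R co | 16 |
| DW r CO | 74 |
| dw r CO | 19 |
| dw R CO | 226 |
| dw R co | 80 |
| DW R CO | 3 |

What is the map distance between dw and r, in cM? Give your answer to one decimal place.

6.9 cM

The two most frequent reciprocal classes, DW r co and dw R CO, are the parental types, so the F1 was DW r co / dw R CO.
The two rarest classes, dw r co and DW R CO, are the double crossovers. Comparing them with the parentals, only the dw allele has switched, so dw is the middle locus and the order is r – dw – co.
Crossovers in the r–dw interval produce the single-crossover classes DW R co and dw r CO (16 + 19 = 35) plus the double crossovers (6).
RF(r–dw) = (35 + 6) / 594 = 41/594 = 0.0690 → 6.9 cM.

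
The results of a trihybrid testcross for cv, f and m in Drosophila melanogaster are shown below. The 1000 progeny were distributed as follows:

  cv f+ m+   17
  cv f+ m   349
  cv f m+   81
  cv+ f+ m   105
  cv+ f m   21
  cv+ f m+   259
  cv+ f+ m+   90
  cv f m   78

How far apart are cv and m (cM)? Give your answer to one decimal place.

The two most frequent reciprocal classes, cv f+ m and cv+ f m+, are the parental types, so the F1 was cv f+ m / cv+ f m+.
The two rarest classes, cv f+ m+ and cv+ f m, are the double crossovers. Comparing them with the parentals, only the m allele has switched, so m is the middle locus and the order is f – m – cv.
Crossovers in the m–cv interval produce the single-crossover classes cv+ f+ m and cv f m+ (105 + 81 = 186) plus the double crossovers (38).
RF(m–cv) = (186 + 38) / 1000 = 224/1000 = 0.2240 → 22.4 cM.

22.4 cM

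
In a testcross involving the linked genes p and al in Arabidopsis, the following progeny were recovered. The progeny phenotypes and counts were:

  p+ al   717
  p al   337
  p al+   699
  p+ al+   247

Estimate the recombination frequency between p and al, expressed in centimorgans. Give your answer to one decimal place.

The two most frequent classes, p+ al (717) and p al+ (699), are the parental types, so the F1 was p+ al / p al+.
The recombinant classes are p+ al+ and p al: 247 + 337 = 584.
Recombination frequency = 584/2000 = 0.2920 ≈ 29.2%, i.e. 29.2 centimorgans.

29.2 centimorgans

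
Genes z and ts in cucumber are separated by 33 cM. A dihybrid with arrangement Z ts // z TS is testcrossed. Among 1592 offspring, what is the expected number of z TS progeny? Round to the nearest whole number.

A map distance of 33 cM corresponds to a recombination frequency of 0.330.
The F1 is Z ts / z TS, so z TS is a parental gamete class with expected frequency (1 − r)/2 = 0.670/2 = 0.3350.
Expected number = 0.3350 × 1592 = 533.32 ≈ 533.

533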